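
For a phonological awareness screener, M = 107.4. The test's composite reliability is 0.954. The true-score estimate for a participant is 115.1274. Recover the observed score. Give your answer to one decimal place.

T̂ = ρX + (1 − ρ)μ  ⇒  X = (T̂ − (1 − ρ)μ) / ρ
X = (115.1274 − 0.046 × 107.4) / 0.954 = (115.1274 − 4.9404) / 0.954 = 110.1870 / 0.954 = 115.500

115.5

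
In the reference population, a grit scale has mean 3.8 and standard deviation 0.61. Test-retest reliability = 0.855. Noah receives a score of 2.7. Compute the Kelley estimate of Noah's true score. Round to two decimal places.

2.86

Kelley's formula gives T̂ = 0.855·2.7 + 0.145·3.8 = 2.3085 + 0.5510 = 2.859.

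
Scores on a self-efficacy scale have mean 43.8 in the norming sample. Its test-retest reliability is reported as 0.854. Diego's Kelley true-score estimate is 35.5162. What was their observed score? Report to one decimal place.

34.1

T̂ = ρX + (1 − ρ)μ  ⇒  X = (T̂ − (1 − ρ)μ) / ρ
X = (35.5162 − 0.146 × 43.8) / 0.854 = (35.5162 − 6.3948) / 0.854 = 29.1214 / 0.854 = 34.100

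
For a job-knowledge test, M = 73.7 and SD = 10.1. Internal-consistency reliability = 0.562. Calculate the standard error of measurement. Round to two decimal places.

SEM = SD · √(1 − ρ) = 10.1 × √0.438 = 10.1 × 0.6618 = 6.684

6.68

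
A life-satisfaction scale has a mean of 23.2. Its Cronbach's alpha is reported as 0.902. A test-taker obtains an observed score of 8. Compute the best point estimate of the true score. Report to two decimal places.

9.49

T̂ = ρX + (1 − ρ)μ
  = 0.902 × 8 + 0.098 × 23.2
  = 7.216 + 2.2736
  = 9.490
  ≈ 9.49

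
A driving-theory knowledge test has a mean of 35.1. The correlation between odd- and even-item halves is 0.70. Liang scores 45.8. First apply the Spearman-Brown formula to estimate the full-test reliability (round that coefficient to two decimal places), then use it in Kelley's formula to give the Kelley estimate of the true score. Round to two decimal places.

43.87

Spearman-Brown: ρ = 2r/(1 + r) = 2(0.70)/(1 + 0.70) = 1.400/1.70 = 0.8235 → 0.82
T̂ = ρX + (1 − ρ)μ
  = 0.82 × 45.8 + 0.18 × 35.1
  = 37.556 + 6.318
  = 43.874
  ≈ 43.87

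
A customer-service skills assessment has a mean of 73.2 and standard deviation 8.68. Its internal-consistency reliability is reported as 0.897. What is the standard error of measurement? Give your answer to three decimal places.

SEM = SD · √(1 − ρ) = 8.68 × √0.103 = 8.68 × 0.3209 = 2.7857

2.786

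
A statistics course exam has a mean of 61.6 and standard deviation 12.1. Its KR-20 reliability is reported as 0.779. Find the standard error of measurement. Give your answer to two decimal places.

5.69

SEM = SD · √(1 − ρ) = 12.1 × √0.221 = 12.1 × 0.4701 = 5.688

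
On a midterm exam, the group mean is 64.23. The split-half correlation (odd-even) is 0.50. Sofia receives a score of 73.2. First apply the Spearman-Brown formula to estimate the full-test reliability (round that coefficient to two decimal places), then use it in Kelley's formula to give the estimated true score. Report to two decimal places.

Spearman-Brown: ρ = 2r/(1 + r) = 2(0.50)/(1 + 0.50) = 1.000/1.50 = 0.6667 → 0.67
T̂ = ρX + (1 − ρ)μ
  = 0.67 × 73.2 + 0.33 × 64.23
  = 49.044 + 21.1959
  = 70.240
  ≈ 70.24

70.24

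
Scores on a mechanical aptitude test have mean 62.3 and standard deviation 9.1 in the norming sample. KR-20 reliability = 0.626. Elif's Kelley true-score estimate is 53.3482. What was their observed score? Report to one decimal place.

T̂ = ρX + (1 − ρ)μ  ⇒  X = (T̂ − (1 − ρ)μ) / ρ
X = (53.3482 − 0.374 × 62.3) / 0.626 = (53.3482 − 23.3002) / 0.626 = 30.0480 / 0.626 = 48.000

48.0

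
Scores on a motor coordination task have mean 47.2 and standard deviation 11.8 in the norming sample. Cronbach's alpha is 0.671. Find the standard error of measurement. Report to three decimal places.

6.768

SEM = SD · √(1 − ρ) = 11.8 × √0.329 = 11.8 × 0.5736 = 6.7683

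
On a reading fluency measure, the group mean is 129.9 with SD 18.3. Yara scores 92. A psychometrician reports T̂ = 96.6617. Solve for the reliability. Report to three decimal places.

0.877

T̂ = ρX + (1 − ρ)μ  ⇒  T̂ − μ = ρ(X − μ)
ρ = (T̂ − μ)/(X − μ) = (96.6617 − 129.9) / (92 − 129.9) = -33.2383 / -37.9 = 0.87700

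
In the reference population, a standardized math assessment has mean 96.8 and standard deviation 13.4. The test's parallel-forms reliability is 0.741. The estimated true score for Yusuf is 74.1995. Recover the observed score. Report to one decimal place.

66.3

T̂ = ρX + (1 − ρ)μ  ⇒  X = (T̂ − (1 − ρ)μ) / ρ
X = (74.1995 − 0.259 × 96.8) / 0.741 = (74.1995 − 25.0712) / 0.741 = 49.1283 / 0.741 = 66.300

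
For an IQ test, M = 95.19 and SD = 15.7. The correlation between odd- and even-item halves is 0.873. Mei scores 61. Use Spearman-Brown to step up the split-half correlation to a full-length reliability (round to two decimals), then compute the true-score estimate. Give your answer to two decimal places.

Spearman-Brown: ρ = 2r/(1 + r) = 2(0.873)/(1 + 0.873) = 1.7460/1.873 = 0.9322 → 0.93
Kelley's formula gives T̂ = 0.93·61 + 0.07·95.19 = 56.73 + 6.6633 = 63.393.

63.39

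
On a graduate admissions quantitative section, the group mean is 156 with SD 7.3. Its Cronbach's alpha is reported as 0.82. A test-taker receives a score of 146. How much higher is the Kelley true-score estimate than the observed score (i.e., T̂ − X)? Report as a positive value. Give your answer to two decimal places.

1.80

T̂ = 0.82(146) + 0.18(156) = 119.72 + 28.08 = 147.8000 → 147.800
T̂ − X = 147.800 − 146 = 1.800 → 1.80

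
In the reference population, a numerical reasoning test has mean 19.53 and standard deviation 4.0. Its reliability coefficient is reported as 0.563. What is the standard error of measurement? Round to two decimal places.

SEM = SD · √(1 − ρ) = 4.0 × √0.437 = 4.0 × 0.6611 = 2.644

2.64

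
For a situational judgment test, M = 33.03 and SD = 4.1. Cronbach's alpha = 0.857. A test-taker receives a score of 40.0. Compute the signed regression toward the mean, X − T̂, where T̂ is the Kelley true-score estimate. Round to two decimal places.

T̂ = 0.857(40.0) + 0.143(33.03) = 34.2800 + 4.72329 = 39.0033 → 39.003
X − T̂ = 40.0 − 39.003 = 0.997 → 1.00

1.00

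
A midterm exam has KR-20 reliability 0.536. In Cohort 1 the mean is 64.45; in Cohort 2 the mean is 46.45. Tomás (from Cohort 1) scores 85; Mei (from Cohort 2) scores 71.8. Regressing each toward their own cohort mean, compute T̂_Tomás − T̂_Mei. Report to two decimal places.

15.43

T̂_Tomás = 0.536(85) + 0.464(64.45) = 75.4648
T̂_Mei = 0.536(71.8) + 0.464(46.45) = 60.0376
Difference = 75.4648 − 60.0376 = 15.4272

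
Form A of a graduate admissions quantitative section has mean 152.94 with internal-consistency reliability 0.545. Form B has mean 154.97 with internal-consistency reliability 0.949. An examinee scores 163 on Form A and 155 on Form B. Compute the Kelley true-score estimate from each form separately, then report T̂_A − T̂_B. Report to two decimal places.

3.42

T̂_A = 0.545(163) + 0.455(152.94) = 158.4227
T̂_B = 0.949(155) + 0.051(154.97) = 154.9985
T̂_A − T̂_B = 3.4242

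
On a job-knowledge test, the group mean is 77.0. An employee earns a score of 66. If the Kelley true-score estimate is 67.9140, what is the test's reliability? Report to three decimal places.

0.826

T̂ = ρX + (1 − ρ)μ  ⇒  T̂ − μ = ρ(X − μ)
ρ = (T̂ − μ)/(X − μ) = (67.9140 − 77.0) / (66 − 77.0) = -9.0860 / -11.0 = 0.82600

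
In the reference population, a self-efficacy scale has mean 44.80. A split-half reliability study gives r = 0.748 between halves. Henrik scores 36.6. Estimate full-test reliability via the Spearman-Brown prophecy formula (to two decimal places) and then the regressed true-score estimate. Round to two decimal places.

Spearman-Brown: ρ = 2r/(1 + r) = 2(0.748)/(1 + 0.748) = 1.4960/1.748 = 0.8558 → 0.86
T̂ = 0.86(36.6) + 0.14(44.80) = 31.476 + 6.2720 = 37.748 → 37.75

37.75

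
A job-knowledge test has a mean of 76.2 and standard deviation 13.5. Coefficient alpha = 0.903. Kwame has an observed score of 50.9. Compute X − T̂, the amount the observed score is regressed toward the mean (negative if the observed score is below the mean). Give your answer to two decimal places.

-2.45

Kelley's formula gives T̂ = 0.903·50.9 + 0.097·76.2 = 45.9627 + 7.3914 = 53.3541.
X − T̂ = 50.9 − 53.354 = -2.454 → -2.45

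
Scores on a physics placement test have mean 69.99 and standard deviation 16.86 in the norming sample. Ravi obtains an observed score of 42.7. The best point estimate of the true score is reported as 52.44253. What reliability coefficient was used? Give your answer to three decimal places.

0.643

T̂ = ρX + (1 − ρ)μ  ⇒  T̂ − μ = ρ(X − μ)
ρ = (T̂ − μ)/(X − μ) = (52.44253 − 69.99) / (42.7 − 69.99) = -17.54747 / -27.29 = 0.64300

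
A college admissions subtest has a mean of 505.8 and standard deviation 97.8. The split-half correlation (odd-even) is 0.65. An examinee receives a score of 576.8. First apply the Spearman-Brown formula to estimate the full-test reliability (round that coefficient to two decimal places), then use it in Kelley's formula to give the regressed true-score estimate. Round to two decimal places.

561.89

Spearman-Brown: ρ = 2r/(1 + r) = 2(0.65)/(1 + 0.65) = 1.300/1.65 = 0.7879 → 0.79
Kelley's formula gives T̂ = 0.79·576.8 + 0.21·505.8 = 455.672 + 106.218 = 561.890.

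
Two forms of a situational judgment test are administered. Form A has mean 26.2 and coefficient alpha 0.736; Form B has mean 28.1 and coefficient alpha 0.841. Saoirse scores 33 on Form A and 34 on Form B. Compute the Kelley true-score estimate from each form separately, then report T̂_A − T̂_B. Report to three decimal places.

-1.857

T̂_A = 0.736(33) + 0.264(26.2) = 31.20480
T̂_B = 0.841(34) + 0.159(28.1) = 33.06190
T̂_A − T̂_B = -1.85710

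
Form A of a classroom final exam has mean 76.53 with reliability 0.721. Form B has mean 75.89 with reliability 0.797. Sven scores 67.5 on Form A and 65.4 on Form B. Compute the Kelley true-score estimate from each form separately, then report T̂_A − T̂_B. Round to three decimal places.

2.490

T̂_A = 0.721(67.5) + 0.279(76.53) = 70.01937
T̂_B = 0.797(65.4) + 0.203(75.89) = 67.52947
T̂_A − T̂_B = 2.48990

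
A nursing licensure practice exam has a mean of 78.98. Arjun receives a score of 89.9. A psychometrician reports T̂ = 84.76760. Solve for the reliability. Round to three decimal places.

0.530

T̂ = ρX + (1 − ρ)μ  ⇒  T̂ − μ = ρ(X − μ)
ρ = (T̂ − μ)/(X − μ) = (84.76760 − 78.98) / (89.9 − 78.98) = 5.78760 / 10.92 = 0.53000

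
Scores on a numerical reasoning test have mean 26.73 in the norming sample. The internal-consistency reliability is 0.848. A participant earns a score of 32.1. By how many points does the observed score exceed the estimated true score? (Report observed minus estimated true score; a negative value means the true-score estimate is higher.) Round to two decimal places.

0.82

T̂ = ρX + (1 − ρ)μ
  = 0.848 × 32.1 + 0.152 × 26.73
  = 27.2208 + 4.06296
  = 31.2838
  ≈ 31.284
X − T̂ = 32.1 − 31.284 = 0.816 → 0.82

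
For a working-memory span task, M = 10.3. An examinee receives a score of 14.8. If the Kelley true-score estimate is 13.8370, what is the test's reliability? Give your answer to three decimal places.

T̂ = ρX + (1 − ρ)μ  ⇒  T̂ − μ = ρ(X − μ)
ρ = (T̂ − μ)/(X − μ) = (13.8370 − 10.3) / (14.8 − 10.3) = 3.5370 / 4.5 = 0.78600

0.786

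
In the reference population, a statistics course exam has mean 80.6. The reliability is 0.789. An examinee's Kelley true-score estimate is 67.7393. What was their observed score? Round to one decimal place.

64.3

T̂ = ρX + (1 − ρ)μ  ⇒  X = (T̂ − (1 − ρ)μ) / ρ
X = (67.7393 − 0.211 × 80.6) / 0.789 = (67.7393 − 17.0066) / 0.789 = 50.7327 / 0.789 = 64.300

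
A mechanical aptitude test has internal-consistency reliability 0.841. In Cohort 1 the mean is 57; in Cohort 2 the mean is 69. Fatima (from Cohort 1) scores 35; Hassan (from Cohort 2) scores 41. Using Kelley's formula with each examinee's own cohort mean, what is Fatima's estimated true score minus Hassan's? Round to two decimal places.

-6.95

T̂_Fatima = 0.841(35) + 0.159(57) = 38.4980
T̂_Hassan = 0.841(41) + 0.159(69) = 45.4520
Difference = 38.4980 − 45.4520 = -6.9540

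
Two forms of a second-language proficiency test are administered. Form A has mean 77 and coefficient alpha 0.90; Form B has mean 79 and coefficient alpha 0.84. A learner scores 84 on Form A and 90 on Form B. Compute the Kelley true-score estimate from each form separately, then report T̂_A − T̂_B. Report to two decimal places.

T̂_A = 0.90(84) + 0.10(77) = 83.3000
T̂_B = 0.84(90) + 0.16(79) = 88.2400
T̂_A − T̂_B = -4.9400

-4.94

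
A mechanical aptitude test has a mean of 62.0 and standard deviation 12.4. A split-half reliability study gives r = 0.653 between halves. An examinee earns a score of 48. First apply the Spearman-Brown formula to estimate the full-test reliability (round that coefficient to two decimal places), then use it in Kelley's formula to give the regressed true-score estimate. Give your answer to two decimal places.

Spearman-Brown: ρ = 2r/(1 + r) = 2(0.653)/(1 + 0.653) = 1.3060/1.653 = 0.7901 → 0.79
T̂ = 0.79(48) + 0.21(62.0) = 37.92 + 13.020 = 50.940 → 50.94

50.94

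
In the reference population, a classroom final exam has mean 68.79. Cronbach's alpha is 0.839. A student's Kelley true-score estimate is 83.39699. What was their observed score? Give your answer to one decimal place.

86.2

T̂ = ρX + (1 − ρ)μ  ⇒  X = (T̂ − (1 − ρ)μ) / ρ
X = (83.39699 − 0.161 × 68.79) / 0.839 = (83.39699 − 11.07519) / 0.839 = 72.32180 / 0.839 = 86.200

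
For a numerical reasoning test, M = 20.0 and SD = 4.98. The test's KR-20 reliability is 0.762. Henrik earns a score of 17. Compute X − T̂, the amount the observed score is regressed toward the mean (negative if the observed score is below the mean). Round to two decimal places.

T̂ = ρX + (1 − ρ)μ
  = 0.762 × 17 + 0.238 × 20.0
  = 12.954 + 4.7600
  = 17.7140
  ≈ 17.714
X − T̂ = 17 − 17.714 = -0.714 → -0.71

-0.71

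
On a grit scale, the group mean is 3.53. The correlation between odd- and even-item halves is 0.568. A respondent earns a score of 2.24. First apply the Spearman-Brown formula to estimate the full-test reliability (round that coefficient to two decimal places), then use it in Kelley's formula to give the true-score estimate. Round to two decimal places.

2.60

Spearman-Brown: ρ = 2r/(1 + r) = 2(0.568)/(1 + 0.568) = 1.1360/1.568 = 0.7245 → 0.72
T̂ = ρX + (1 − ρ)μ
  = 0.72 × 2.24 + 0.28 × 3.53
  = 1.6128 + 0.9884
  = 2.601
  ≈ 2.60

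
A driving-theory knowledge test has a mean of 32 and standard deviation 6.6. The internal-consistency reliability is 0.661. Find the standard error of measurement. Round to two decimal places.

3.84

SEM = SD · √(1 − ρ) = 6.6 × √0.339 = 6.6 × 0.5822 = 3.843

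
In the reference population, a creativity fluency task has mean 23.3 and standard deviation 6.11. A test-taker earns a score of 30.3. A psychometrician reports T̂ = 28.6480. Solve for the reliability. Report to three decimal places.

T̂ = ρX + (1 − ρ)μ  ⇒  T̂ − μ = ρ(X − μ)
ρ = (T̂ − μ)/(X − μ) = (28.6480 − 23.3) / (30.3 − 23.3) = 5.3480 / 7.0 = 0.76400

0.764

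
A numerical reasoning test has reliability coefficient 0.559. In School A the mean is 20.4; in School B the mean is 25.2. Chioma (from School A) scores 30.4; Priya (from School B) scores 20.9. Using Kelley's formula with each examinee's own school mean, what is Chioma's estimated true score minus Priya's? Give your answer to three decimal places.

T̂_Chioma = 0.559(30.4) + 0.441(20.4) = 25.99000
T̂_Priya = 0.559(20.9) + 0.441(25.2) = 22.79630
Difference = 25.99000 − 22.79630 = 3.19370

3.194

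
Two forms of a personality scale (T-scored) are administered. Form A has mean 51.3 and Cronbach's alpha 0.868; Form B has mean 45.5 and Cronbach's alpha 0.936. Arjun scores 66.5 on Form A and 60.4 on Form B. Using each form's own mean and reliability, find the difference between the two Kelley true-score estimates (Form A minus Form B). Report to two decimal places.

5.05

T̂_A = 0.868(66.5) + 0.132(51.3) = 64.4936
T̂_B = 0.936(60.4) + 0.064(45.5) = 59.4464
T̂_A − T̂_B = 5.0472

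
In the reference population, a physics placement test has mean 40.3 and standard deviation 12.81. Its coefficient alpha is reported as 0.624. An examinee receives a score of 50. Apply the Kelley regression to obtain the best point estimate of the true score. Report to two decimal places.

46.35

T̂ = ρX + (1 − ρ)μ
  = 0.624 × 50 + 0.376 × 40.3
  = 31.200 + 15.1528
  = 46.353
  ≈ 46.35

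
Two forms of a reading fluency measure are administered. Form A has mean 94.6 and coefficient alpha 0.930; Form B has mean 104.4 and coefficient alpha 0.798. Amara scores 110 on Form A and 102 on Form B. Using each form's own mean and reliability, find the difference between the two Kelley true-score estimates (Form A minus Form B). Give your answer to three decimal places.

T̂_A = 0.930(110) + 0.070(94.6) = 108.92200
T̂_B = 0.798(102) + 0.202(104.4) = 102.48480
T̂_A − T̂_B = 6.43720

6.437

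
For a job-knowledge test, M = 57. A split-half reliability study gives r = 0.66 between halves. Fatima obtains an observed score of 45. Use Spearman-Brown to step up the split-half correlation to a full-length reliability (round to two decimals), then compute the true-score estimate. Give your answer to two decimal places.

47.40

Spearman-Brown: ρ = 2r/(1 + r) = 2(0.66)/(1 + 0.66) = 1.320/1.66 = 0.7952 → 0.80
T̂ = ρX + (1 − ρ)μ
  = 0.80 × 45 + 0.20 × 57
  = 36.00 + 11.40
  = 47.400
  ≈ 47.40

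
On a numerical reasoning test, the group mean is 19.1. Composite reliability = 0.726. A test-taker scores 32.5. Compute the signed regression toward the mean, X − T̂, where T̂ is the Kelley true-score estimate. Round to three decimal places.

3.672

Weight the observed score by reliability and the mean by (1 − reliability): T̂ = 0.726·32.5 + 0.274·19.1 = 23.5950 + 5.2334 = 28.82840.
X − T̂ = 32.5 − 28.8284 = 3.6716 → 3.672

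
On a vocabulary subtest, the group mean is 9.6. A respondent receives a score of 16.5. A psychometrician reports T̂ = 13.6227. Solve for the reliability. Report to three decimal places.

T̂ = ρX + (1 − ρ)μ  ⇒  T̂ − μ = ρ(X − μ)
ρ = (T̂ − μ)/(X − μ) = (13.6227 − 9.6) / (16.5 − 9.6) = 4.0227 / 6.9 = 0.58300

0.583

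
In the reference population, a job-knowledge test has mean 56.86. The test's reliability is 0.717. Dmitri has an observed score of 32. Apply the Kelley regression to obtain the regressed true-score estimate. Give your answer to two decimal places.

39.04

T̂ = 0.717(32) + 0.283(56.86) = 22.944 + 16.09138 = 39.035 → 39.04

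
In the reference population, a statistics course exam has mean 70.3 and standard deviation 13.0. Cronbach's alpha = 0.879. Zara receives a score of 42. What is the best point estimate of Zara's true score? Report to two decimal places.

45.42

T̂ = 0.879(42) + 0.121(70.3) = 36.918 + 8.5063 = 45.424 → 45.42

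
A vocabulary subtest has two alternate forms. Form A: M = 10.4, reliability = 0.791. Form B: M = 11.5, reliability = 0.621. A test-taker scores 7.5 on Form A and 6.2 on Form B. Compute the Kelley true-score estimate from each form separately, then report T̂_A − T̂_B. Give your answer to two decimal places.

T̂_A = 0.791(7.5) + 0.209(10.4) = 8.1061
T̂_B = 0.621(6.2) + 0.379(11.5) = 8.2087
T̂_A − T̂_B = -0.1026

-0.10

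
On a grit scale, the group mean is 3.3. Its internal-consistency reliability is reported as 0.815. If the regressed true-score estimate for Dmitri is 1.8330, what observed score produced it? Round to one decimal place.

T̂ = ρX + (1 − ρ)μ  ⇒  X = (T̂ − (1 − ρ)μ) / ρ
X = (1.8330 − 0.185 × 3.3) / 0.815 = (1.8330 − 0.6105) / 0.815 = 1.2225 / 0.815 = 1.500

1.5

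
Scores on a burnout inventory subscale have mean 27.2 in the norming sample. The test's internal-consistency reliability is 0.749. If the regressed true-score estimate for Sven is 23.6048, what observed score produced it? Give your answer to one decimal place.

T̂ = ρX + (1 − ρ)μ  ⇒  X = (T̂ − (1 − ρ)μ) / ρ
X = (23.6048 − 0.251 × 27.2) / 0.749 = (23.6048 − 6.8272) / 0.749 = 16.7776 / 0.749 = 22.400

22.4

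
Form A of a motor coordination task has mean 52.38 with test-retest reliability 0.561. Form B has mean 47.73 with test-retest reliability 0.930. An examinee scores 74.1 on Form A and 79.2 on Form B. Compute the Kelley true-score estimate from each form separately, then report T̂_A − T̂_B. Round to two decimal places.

-12.43

T̂_A = 0.561(74.1) + 0.439(52.38) = 64.5649
T̂_B = 0.930(79.2) + 0.070(47.73) = 76.9971
T̂_A − T̂_B = -12.4322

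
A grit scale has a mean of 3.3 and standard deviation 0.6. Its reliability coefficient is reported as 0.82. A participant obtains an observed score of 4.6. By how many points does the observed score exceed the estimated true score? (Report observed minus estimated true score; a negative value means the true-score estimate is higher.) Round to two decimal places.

0.23

T̂ = ρX + (1 − ρ)μ
  = 0.82 × 4.6 + 0.18 × 3.3
  = 3.772 + 0.594
  = 4.3660
  ≈ 4.366
X − T̂ = 4.6 − 4.366 = 0.234 → 0.23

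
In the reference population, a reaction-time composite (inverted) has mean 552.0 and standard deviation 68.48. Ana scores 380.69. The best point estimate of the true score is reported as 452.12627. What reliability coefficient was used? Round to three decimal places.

0.583

T̂ = ρX + (1 − ρ)μ  ⇒  T̂ − μ = ρ(X − μ)
ρ = (T̂ − μ)/(X − μ) = (452.12627 − 552.0) / (380.69 − 552.0) = -99.87373 / -171.31 = 0.58300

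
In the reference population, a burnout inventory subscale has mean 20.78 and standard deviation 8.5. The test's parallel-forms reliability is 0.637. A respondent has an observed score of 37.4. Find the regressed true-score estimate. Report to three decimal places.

31.367

T̂ = ρX + (1 − ρ)μ
  = 0.637 × 37.4 + 0.363 × 20.78
  = 23.8238 + 7.54314
  = 31.3669
  ≈ 31.367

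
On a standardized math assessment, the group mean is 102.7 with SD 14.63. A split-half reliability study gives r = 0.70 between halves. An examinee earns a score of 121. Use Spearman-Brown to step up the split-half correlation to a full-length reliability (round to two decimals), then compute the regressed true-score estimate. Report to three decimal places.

Spearman-Brown: ρ = 2r/(1 + r) = 2(0.70)/(1 + 0.70) = 1.400/1.70 = 0.8235 → 0.82
Weight the observed score by reliability and the mean by (1 − reliability): T̂ = 0.82·121 + 0.18·102.7 = 99.22 + 18.486 = 117.7060.

117.706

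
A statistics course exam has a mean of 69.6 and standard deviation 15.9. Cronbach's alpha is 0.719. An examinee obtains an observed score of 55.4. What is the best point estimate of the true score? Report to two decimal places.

Regress the observed score toward the mean by the unreliability: T̂ = 0.719·55.4 + 0.281·69.6 = 39.8326 + 19.5576 = 59.390.

59.39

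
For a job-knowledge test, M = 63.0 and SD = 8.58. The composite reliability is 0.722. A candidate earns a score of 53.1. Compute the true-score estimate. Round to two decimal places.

55.85

Regress the observed score toward the mean by the unreliability: T̂ = 0.722·53.1 + 0.278·63.0 = 38.3382 + 17.5140 = 55.852.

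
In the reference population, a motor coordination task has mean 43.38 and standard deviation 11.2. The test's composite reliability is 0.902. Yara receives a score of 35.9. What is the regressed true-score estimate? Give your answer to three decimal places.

36.633

T̂ = 0.902(35.9) + 0.098(43.38) = 32.3818 + 4.25124 = 36.6330 → 36.633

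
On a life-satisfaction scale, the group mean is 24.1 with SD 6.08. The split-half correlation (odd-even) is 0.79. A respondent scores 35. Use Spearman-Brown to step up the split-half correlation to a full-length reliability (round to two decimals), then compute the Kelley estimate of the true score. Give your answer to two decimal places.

Spearman-Brown: ρ = 2r/(1 + r) = 2(0.79)/(1 + 0.79) = 1.580/1.79 = 0.8827 → 0.88
T̂ = 0.88(35) + 0.12(24.1) = 30.80 + 2.892 = 33.692 → 33.69

33.69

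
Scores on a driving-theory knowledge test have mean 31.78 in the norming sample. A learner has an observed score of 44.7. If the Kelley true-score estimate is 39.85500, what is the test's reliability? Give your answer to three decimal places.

0.625

T̂ = ρX + (1 − ρ)μ  ⇒  T̂ − μ = ρ(X − μ)
ρ = (T̂ − μ)/(X − μ) = (39.85500 − 31.78) / (44.7 − 31.78) = 8.07500 / 12.92 = 0.62500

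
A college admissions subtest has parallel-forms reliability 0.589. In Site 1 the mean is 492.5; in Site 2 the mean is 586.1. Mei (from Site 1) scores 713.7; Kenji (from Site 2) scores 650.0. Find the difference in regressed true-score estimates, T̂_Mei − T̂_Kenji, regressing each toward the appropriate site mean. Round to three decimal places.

-0.950

T̂_Mei = 0.589(713.7) + 0.411(492.5) = 622.78680
T̂_Kenji = 0.589(650.0) + 0.411(586.1) = 623.73710
Difference = 622.78680 − 623.73710 = -0.95030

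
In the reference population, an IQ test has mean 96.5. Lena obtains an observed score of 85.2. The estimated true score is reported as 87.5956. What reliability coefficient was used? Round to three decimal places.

0.788

T̂ = ρX + (1 − ρ)μ  ⇒  T̂ − μ = ρ(X − μ)
ρ = (T̂ − μ)/(X − μ) = (87.5956 − 96.5) / (85.2 − 96.5) = -8.9044 / -11.3 = 0.78800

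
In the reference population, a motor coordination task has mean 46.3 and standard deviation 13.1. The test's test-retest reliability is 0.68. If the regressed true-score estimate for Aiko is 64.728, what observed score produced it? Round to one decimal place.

73.4

T̂ = ρX + (1 − ρ)μ  ⇒  X = (T̂ − (1 − ρ)μ) / ρ
X = (64.728 − 0.32 × 46.3) / 0.68 = (64.728 − 14.816) / 0.68 = 49.912 / 0.68 = 73.400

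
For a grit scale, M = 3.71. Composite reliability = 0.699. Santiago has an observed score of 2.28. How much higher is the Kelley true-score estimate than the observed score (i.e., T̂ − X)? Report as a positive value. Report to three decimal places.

0.430

Regress the observed score toward the mean by the unreliability: T̂ = 0.699·2.28 + 0.301·3.71 = 1.59372 + 1.11671 = 2.71043.
T̂ − X = 2.7104 − 2.28 = 0.4304 → 0.430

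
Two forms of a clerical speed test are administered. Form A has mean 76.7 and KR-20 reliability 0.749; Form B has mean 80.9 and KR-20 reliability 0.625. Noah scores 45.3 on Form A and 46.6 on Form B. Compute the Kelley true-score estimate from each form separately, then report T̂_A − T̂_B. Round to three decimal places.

T̂_A = 0.749(45.3) + 0.251(76.7) = 53.18140
T̂_B = 0.625(46.6) + 0.375(80.9) = 59.46250
T̂_A − T̂_B = -6.28110

-6.281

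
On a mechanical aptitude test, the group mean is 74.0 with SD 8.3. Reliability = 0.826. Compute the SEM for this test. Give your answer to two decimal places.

3.46

SEM = SD · √(1 − ρ) = 8.3 × √0.174 = 8.3 × 0.4171 = 3.462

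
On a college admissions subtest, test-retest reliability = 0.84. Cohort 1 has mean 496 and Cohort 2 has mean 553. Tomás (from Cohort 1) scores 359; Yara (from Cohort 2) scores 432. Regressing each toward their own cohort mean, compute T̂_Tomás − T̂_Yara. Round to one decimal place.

T̂_Tomás = 0.84(359) + 0.16(496) = 380.920
T̂_Yara = 0.84(432) + 0.16(553) = 451.360
Difference = 380.920 − 451.360 = -70.440

-70.4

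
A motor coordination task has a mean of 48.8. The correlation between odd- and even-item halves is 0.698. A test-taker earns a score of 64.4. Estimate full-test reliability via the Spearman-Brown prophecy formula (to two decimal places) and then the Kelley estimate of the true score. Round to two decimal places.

Spearman-Brown: ρ = 2r/(1 + r) = 2(0.698)/(1 + 0.698) = 1.3960/1.698 = 0.8221 → 0.82
T̂ = ρX + (1 − ρ)μ
  = 0.82 × 64.4 + 0.18 × 48.8
  = 52.808 + 8.784
  = 61.592
  ≈ 61.59

61.59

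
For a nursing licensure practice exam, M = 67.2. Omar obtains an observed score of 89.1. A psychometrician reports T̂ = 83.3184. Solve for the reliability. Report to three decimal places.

0.736

T̂ = ρX + (1 − ρ)μ  ⇒  T̂ − μ = ρ(X − μ)
ρ = (T̂ − μ)/(X − μ) = (83.3184 − 67.2) / (89.1 − 67.2) = 16.1184 / 21.9 = 0.73600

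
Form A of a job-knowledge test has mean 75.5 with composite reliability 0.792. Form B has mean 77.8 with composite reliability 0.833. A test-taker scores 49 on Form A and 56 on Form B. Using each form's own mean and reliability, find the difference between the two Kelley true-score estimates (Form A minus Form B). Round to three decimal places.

T̂_A = 0.792(49) + 0.208(75.5) = 54.51200
T̂_B = 0.833(56) + 0.167(77.8) = 59.64060
T̂_A − T̂_B = -5.12860

-5.129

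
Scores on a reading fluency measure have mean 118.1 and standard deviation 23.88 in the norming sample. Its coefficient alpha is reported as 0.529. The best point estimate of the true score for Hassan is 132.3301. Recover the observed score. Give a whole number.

145

T̂ = ρX + (1 − ρ)μ  ⇒  X = (T̂ − (1 − ρ)μ) / ρ
X = (132.3301 − 0.471 × 118.1) / 0.529 = (132.3301 − 55.6251) / 0.529 = 76.7050 / 0.529 = 145.00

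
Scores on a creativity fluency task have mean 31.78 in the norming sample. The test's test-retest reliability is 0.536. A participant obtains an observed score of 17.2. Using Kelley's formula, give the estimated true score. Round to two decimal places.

23.97

T̂ = 0.536(17.2) + 0.464(31.78) = 9.2192 + 14.74592 = 23.965 → 23.97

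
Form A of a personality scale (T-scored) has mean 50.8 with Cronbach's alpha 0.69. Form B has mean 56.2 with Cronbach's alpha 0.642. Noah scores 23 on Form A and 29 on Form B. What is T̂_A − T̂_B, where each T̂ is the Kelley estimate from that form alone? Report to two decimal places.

T̂_A = 0.69(23) + 0.31(50.8) = 31.6180
T̂_B = 0.642(29) + 0.358(56.2) = 38.7376
T̂_A − T̂_B = -7.1196

-7.12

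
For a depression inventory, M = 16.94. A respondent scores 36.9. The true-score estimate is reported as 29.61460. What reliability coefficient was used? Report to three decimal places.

0.635

T̂ = ρX + (1 − ρ)μ  ⇒  T̂ − μ = ρ(X − μ)
ρ = (T̂ − μ)/(X − μ) = (29.61460 − 16.94) / (36.9 − 16.94) = 12.67460 / 19.96 = 0.63500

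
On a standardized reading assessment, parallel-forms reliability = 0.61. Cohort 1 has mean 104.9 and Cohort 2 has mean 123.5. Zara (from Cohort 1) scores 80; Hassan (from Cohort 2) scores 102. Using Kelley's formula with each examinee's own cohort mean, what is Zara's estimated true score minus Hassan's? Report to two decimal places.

-20.67

T̂_Zara = 0.61(80) + 0.39(104.9) = 89.7110
T̂_Hassan = 0.61(102) + 0.39(123.5) = 110.3850
Difference = 89.7110 − 110.3850 = -20.6740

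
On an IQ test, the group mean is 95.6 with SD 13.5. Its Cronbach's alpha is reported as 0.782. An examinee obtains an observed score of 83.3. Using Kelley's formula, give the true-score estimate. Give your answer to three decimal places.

85.981

T̂ = 0.782(83.3) + 0.218(95.6) = 65.1406 + 20.8408 = 85.9814 → 85.981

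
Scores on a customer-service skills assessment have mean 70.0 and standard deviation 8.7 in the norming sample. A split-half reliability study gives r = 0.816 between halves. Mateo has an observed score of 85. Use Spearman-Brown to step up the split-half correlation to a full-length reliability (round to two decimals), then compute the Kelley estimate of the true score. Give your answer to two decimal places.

83.50

Spearman-Brown: ρ = 2r/(1 + r) = 2(0.816)/(1 + 0.816) = 1.6320/1.816 = 0.8987 → 0.90
T̂ = 0.90(85) + 0.10(70.0) = 76.50 + 7.000 = 83.500 → 83.50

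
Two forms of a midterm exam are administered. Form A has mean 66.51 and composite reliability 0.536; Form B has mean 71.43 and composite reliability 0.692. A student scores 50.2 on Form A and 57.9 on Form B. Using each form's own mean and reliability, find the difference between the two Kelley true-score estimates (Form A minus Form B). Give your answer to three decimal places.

-4.299

T̂_A = 0.536(50.2) + 0.464(66.51) = 57.76784
T̂_B = 0.692(57.9) + 0.308(71.43) = 62.06724
T̂_A − T̂_B = -4.29940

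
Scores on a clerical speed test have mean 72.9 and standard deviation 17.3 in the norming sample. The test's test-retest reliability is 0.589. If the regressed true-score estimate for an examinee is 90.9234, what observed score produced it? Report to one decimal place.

103.5

T̂ = ρX + (1 − ρ)μ  ⇒  X = (T̂ − (1 − ρ)μ) / ρ
X = (90.9234 − 0.411 × 72.9) / 0.589 = (90.9234 − 29.9619) / 0.589 = 60.9615 / 0.589 = 103.500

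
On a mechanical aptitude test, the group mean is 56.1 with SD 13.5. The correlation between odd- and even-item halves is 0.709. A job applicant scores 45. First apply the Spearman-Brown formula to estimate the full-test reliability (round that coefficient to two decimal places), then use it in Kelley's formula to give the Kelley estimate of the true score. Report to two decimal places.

46.89

Spearman-Brown: ρ = 2r/(1 + r) = 2(0.709)/(1 + 0.709) = 1.4180/1.709 = 0.8297 → 0.83
T̂ = 0.83(45) + 0.17(56.1) = 37.35 + 9.537 = 46.887 → 46.89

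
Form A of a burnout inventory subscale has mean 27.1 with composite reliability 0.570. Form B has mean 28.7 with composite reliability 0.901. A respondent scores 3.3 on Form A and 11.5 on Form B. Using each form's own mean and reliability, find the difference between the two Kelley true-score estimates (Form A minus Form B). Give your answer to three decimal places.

0.331

T̂_A = 0.570(3.3) + 0.430(27.1) = 13.53400
T̂_B = 0.901(11.5) + 0.099(28.7) = 13.20280
T̂_A − T̂_B = 0.33120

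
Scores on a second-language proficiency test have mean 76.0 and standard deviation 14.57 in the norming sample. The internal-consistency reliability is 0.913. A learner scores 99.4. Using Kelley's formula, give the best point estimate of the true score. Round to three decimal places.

97.364

T̂ = ρX + (1 − ρ)μ
  = 0.913 × 99.4 + 0.087 × 76.0
  = 90.7522 + 6.6120
  = 97.3642
  ≈ 97.364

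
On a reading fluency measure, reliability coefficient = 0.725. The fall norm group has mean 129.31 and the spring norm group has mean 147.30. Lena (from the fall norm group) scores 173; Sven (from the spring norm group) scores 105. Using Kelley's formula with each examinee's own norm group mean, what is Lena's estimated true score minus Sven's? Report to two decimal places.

44.35

T̂_Lena = 0.725(173) + 0.275(129.31) = 160.9853
T̂_Sven = 0.725(105) + 0.275(147.30) = 116.6325
Difference = 160.9853 − 116.6325 = 44.3528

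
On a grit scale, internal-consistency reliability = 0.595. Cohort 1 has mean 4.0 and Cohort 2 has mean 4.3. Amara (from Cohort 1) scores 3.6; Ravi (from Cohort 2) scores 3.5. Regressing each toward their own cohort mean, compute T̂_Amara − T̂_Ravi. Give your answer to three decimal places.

-0.062

T̂_Amara = 0.595(3.6) + 0.405(4.0) = 3.76200
T̂_Ravi = 0.595(3.5) + 0.405(4.3) = 3.82400
Difference = 3.76200 − 3.82400 = -0.06200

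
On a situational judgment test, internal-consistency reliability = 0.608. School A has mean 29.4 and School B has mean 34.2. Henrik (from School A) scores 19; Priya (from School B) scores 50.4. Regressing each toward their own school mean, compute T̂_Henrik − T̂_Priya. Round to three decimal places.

T̂_Henrik = 0.608(19) + 0.392(29.4) = 23.07680
T̂_Priya = 0.608(50.4) + 0.392(34.2) = 44.04960
Difference = 23.07680 − 44.04960 = -20.97280

-20.973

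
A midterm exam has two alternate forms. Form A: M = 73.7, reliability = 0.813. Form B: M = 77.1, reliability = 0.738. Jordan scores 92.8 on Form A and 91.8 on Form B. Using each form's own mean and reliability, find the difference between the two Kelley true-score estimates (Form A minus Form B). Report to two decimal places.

T̂_A = 0.813(92.8) + 0.187(73.7) = 89.2283
T̂_B = 0.738(91.8) + 0.262(77.1) = 87.9486
T̂_A − T̂_B = 1.2797

1.28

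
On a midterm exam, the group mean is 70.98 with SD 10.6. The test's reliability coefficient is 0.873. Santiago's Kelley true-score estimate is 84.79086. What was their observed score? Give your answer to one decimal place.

86.8

T̂ = ρX + (1 − ρ)μ  ⇒  X = (T̂ − (1 − ρ)μ) / ρ
X = (84.79086 − 0.127 × 70.98) / 0.873 = (84.79086 − 9.01446) / 0.873 = 75.77640 / 0.873 = 86.800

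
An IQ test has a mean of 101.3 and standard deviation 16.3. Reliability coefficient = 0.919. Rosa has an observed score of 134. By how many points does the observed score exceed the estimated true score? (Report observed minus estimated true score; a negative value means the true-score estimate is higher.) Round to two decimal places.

Weight the observed score by reliability and the mean by (1 − reliability): T̂ = 0.919·134 + 0.081·101.3 = 123.146 + 8.2053 = 131.3513.
X − T̂ = 134 − 131.351 = 2.649 → 2.65

2.65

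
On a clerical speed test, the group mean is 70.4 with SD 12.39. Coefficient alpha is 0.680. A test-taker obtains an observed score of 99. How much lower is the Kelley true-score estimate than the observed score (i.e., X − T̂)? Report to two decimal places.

Kelley's formula gives T̂ = 0.680·99 + 0.320·70.4 = 67.320 + 22.5280 = 89.8480.
X − T̂ = 99 − 89.848 = 9.152 → 9.15

9.15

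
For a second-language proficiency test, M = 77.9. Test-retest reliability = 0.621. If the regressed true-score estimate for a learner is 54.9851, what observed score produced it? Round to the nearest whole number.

T̂ = ρX + (1 − ρ)μ  ⇒  X = (T̂ − (1 − ρ)μ) / ρ
X = (54.9851 − 0.379 × 77.9) / 0.621 = (54.9851 − 29.5241) / 0.621 = 25.4610 / 0.621 = 41.00

41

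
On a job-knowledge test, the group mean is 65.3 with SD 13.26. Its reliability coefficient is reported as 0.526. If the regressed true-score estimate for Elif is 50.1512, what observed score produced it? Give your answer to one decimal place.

36.5

T̂ = ρX + (1 − ρ)μ  ⇒  X = (T̂ − (1 − ρ)μ) / ρ
X = (50.1512 − 0.474 × 65.3) / 0.526 = (50.1512 − 30.9522) / 0.526 = 19.1990 / 0.526 = 36.500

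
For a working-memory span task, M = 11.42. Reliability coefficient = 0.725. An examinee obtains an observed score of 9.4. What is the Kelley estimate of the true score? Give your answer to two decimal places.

9.96

T̂ = 0.725(9.4) + 0.275(11.42) = 6.8150 + 3.14050 = 9.956 → 9.96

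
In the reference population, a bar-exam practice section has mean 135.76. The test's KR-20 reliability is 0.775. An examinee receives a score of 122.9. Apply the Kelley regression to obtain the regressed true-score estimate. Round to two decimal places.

T̂ = ρX + (1 − ρ)μ
  = 0.775 × 122.9 + 0.225 × 135.76
  = 95.2475 + 30.54600
  = 125.793
  ≈ 125.79

125.79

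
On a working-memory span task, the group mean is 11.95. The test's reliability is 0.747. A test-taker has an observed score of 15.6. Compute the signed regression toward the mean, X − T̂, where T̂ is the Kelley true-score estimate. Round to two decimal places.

T̂ = ρX + (1 − ρ)μ
  = 0.747 × 15.6 + 0.253 × 11.95
  = 11.6532 + 3.02335
  = 14.6765
  ≈ 14.677
X − T̂ = 15.6 − 14.677 = 0.923 → 0.92

0.92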